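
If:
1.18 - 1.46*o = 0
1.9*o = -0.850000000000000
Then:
No Solution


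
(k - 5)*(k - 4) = k^2 - 9*k + 20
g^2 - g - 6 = (g - 3)*(g + 2)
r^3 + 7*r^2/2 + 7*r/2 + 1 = (r + 1/2)*(r + 1)*(r + 2)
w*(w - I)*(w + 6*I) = w^3 + 5*I*w^2 + 6*w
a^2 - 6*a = a*(a - 6)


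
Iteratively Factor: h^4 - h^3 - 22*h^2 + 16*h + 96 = (h - 4)*(h^3 + 3*h^2 - 10*h - 24) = (h - 4)*(h + 2)*(h^2 + h - 12) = (h - 4)*(h - 3)*(h + 2)*(h + 4)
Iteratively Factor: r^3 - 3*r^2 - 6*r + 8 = (r - 1)*(r^2 - 2*r - 8) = (r - 4)*(r - 1)*(r + 2)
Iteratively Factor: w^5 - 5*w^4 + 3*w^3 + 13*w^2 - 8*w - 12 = (w + 1)*(w^4 - 6*w^3 + 9*w^2 + 4*w - 12) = (w + 1)^2*(w^3 - 7*w^2 + 16*w - 12) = (w - 2)*(w + 1)^2*(w^2 - 5*w + 6) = (w - 2)^2*(w + 1)^2*(w - 3)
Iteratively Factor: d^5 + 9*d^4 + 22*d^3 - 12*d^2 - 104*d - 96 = (d - 2)*(d^4 + 11*d^3 + 44*d^2 + 76*d + 48) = (d - 2)*(d + 2)*(d^3 + 9*d^2 + 26*d + 24) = (d - 2)*(d + 2)^2*(d^2 + 7*d + 12) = (d - 2)*(d + 2)^2*(d + 3)*(d + 4)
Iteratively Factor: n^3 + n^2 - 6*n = (n - 2)*(n^2 + 3*n) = (n - 2)*(n + 3)*(n)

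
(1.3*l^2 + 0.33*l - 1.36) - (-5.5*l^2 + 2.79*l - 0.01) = 6.8*l^2 - 2.46*l - 1.35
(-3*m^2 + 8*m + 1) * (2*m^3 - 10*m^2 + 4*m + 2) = -6*m^5 + 46*m^4 - 90*m^3 + 16*m^2 + 20*m + 2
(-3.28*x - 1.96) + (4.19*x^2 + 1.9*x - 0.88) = 4.19*x^2 - 1.38*x - 2.84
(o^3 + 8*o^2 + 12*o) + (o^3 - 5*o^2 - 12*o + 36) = 2*o^3 + 3*o^2 + 36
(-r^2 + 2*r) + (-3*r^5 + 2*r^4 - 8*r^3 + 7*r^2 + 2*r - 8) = -3*r^5 + 2*r^4 - 8*r^3 + 6*r^2 + 4*r - 8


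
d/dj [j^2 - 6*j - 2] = 2*j - 6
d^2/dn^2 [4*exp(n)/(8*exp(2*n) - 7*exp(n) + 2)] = (256*exp(4*n) + 224*exp(3*n) - 384*exp(2*n) + 56*exp(n) + 16)*exp(n)/(512*exp(6*n) - 1344*exp(5*n) + 1560*exp(4*n) - 1015*exp(3*n) + 390*exp(2*n) - 84*exp(n) + 8)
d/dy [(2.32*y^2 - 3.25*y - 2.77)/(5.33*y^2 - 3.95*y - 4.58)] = (8.1585*y^2 + 8.277*y + 3.9435)/(28.4089*y^4 - 42.107*y^3 - 33.2203*y^2 + 36.182*y + 20.9764)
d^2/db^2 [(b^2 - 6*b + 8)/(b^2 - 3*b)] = 6*(-b^3 + 8*b^2 - 24*b + 24)/(b^3*(b^3 - 9*b^2 + 27*b - 27))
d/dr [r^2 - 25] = 2*r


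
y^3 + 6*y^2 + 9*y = y*(y + 3)^2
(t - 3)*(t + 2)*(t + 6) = t^3 + 5*t^2 - 12*t - 36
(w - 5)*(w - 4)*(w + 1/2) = w^3 - 17*w^2/2 + 31*w/2 + 10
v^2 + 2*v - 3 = (v - 1)*(v + 3)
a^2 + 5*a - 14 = (a - 2)*(a + 7)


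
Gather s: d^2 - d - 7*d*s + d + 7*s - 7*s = d^2 - 7*d*s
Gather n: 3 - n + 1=4 - n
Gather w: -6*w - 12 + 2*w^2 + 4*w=2*w^2 - 2*w - 12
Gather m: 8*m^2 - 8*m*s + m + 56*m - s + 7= 8*m^2 + m*(57 - 8*s) - s + 7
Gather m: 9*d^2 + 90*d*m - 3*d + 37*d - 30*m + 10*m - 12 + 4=9*d^2 + 34*d + m*(90*d - 20) - 8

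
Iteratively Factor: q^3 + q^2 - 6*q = (q - 2)*(q^2 + 3*q) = q*(q - 2)*(q + 3)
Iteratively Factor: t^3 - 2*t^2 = (t - 2)*(t^2) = t*(t - 2)*(t)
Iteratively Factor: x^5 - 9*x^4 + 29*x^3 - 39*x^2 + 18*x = (x - 3)*(x^4 - 6*x^3 + 11*x^2 - 6*x) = x*(x - 3)*(x^3 - 6*x^2 + 11*x - 6) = x*(x - 3)^2*(x^2 - 3*x + 2) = x*(x - 3)^2*(x - 1)*(x - 2)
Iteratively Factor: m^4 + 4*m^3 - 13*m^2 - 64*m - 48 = (m + 4)*(m^3 - 13*m - 12) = (m - 4)*(m + 4)*(m^2 + 4*m + 3) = (m - 4)*(m + 1)*(m + 4)*(m + 3)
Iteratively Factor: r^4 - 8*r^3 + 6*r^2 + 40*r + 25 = (r + 1)*(r^3 - 9*r^2 + 15*r + 25) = (r + 1)^2*(r^2 - 10*r + 25) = (r - 5)*(r + 1)^2*(r - 5)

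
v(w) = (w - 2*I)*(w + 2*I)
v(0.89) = 4.79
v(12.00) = 148.00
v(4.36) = 23.01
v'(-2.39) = -4.78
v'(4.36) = 8.72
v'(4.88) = 9.76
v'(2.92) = 5.84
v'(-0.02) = -0.04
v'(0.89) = 1.78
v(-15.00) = 229.00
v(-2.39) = 9.71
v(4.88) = 27.81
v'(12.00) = 24.00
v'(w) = 2*w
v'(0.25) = 0.50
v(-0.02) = 4.00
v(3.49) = 16.18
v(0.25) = 4.06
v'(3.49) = 6.98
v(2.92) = 12.53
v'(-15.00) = -30.00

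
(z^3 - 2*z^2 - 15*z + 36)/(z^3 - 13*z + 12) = (z - 3)/(z - 1)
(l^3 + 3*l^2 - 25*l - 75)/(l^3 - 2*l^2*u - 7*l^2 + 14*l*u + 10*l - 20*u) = (-l^2 - 8*l - 15)/(-l^2 + 2*l*u + 2*l - 4*u)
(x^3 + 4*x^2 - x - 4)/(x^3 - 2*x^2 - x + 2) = (x + 4)/(x - 2)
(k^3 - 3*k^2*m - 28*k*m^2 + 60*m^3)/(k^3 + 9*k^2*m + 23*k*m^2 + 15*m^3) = (k^2 - 8*k*m + 12*m^2)/(k^2 + 4*k*m + 3*m^2)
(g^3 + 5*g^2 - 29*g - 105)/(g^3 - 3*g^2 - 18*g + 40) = (g^2 + 10*g + 21)/(g^2 + 2*g - 8)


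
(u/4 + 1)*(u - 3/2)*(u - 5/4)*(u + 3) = u^4/4 + 17*u^3/16 - 43*u^2/32 - 159*u/32 + 45/8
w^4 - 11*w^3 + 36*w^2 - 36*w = w*(w - 6)*(w - 3)*(w - 2)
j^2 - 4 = (j - 2)*(j + 2)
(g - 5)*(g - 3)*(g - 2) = g^3 - 10*g^2 + 31*g - 30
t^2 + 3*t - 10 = (t - 2)*(t + 5)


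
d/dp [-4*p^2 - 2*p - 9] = -8*p - 2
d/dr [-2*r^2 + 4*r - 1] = 4 - 4*r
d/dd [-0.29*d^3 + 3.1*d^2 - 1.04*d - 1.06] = -0.87*d^2 + 6.2*d - 1.04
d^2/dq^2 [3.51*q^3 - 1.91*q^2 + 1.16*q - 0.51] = 21.06*q - 3.82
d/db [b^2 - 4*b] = 2*b - 4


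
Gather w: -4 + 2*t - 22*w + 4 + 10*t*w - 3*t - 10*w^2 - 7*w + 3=-t - 10*w^2 + w*(10*t - 29) + 3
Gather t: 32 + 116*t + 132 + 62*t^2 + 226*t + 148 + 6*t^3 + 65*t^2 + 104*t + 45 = 6*t^3 + 127*t^2 + 446*t + 357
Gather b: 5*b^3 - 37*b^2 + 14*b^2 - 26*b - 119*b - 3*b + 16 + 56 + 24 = 5*b^3 - 23*b^2 - 148*b + 96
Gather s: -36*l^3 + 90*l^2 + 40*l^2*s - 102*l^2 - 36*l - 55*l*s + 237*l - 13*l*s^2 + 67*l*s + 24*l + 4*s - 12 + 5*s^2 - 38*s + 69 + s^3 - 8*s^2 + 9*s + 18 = -36*l^3 - 12*l^2 + 225*l + s^3 + s^2*(-13*l - 3) + s*(40*l^2 + 12*l - 25) + 75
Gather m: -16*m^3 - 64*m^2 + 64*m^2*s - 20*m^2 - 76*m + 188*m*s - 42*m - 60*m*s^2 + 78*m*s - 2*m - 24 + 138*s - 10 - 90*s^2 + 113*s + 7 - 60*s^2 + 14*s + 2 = -16*m^3 + m^2*(64*s - 84) + m*(-60*s^2 + 266*s - 120) - 150*s^2 + 265*s - 25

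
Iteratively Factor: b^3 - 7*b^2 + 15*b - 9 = (b - 1)*(b^2 - 6*b + 9) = (b - 3)*(b - 1)*(b - 3)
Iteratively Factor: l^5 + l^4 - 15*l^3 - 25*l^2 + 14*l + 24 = (l + 3)*(l^4 - 2*l^3 - 9*l^2 + 2*l + 8) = (l - 1)*(l + 3)*(l^3 - l^2 - 10*l - 8) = (l - 1)*(l + 2)*(l + 3)*(l^2 - 3*l - 4) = (l - 4)*(l - 1)*(l + 2)*(l + 3)*(l + 1)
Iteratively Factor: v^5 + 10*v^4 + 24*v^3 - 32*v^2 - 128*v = (v - 2)*(v^4 + 12*v^3 + 48*v^2 + 64*v) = (v - 2)*(v + 4)*(v^3 + 8*v^2 + 16*v) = (v - 2)*(v + 4)^2*(v^2 + 4*v) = v*(v - 2)*(v + 4)^2*(v + 4)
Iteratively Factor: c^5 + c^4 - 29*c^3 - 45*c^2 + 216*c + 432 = (c + 3)*(c^4 - 2*c^3 - 23*c^2 + 24*c + 144) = (c - 4)*(c + 3)*(c^3 + 2*c^2 - 15*c - 36) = (c - 4)^2*(c + 3)*(c^2 + 6*c + 9) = (c - 4)^2*(c + 3)^2*(c + 3)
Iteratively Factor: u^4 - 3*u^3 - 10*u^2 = (u)*(u^3 - 3*u^2 - 10*u) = u^2*(u^2 - 3*u - 10) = u^2*(u - 5)*(u + 2)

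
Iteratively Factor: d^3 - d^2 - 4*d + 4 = (d + 2)*(d^2 - 3*d + 2) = (d - 2)*(d + 2)*(d - 1)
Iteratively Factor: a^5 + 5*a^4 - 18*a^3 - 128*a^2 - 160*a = (a + 4)*(a^4 + a^3 - 22*a^2 - 40*a) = a*(a + 4)*(a^3 + a^2 - 22*a - 40) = a*(a + 2)*(a + 4)*(a^2 - a - 20) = a*(a + 2)*(a + 4)^2*(a - 5)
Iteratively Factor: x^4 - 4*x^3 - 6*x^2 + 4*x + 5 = (x + 1)*(x^3 - 5*x^2 - x + 5) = (x + 1)^2*(x^2 - 6*x + 5) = (x - 1)*(x + 1)^2*(x - 5)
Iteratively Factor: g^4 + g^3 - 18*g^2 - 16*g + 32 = (g + 2)*(g^3 - g^2 - 16*g + 16) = (g - 1)*(g + 2)*(g^2 - 16) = (g - 1)*(g + 2)*(g + 4)*(g - 4)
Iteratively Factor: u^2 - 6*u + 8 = (u - 2)*(u - 4)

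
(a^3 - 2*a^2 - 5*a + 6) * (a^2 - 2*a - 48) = a^5 - 4*a^4 - 49*a^3 + 112*a^2 + 228*a - 288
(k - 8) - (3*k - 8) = -2*k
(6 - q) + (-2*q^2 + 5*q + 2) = -2*q^2 + 4*q + 8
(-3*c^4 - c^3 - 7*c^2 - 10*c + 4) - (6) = -3*c^4 - c^3 - 7*c^2 - 10*c - 2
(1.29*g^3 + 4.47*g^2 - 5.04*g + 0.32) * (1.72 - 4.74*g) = -6.1146*g^4 - 18.969*g^3 + 31.578*g^2 - 10.1856*g + 0.5504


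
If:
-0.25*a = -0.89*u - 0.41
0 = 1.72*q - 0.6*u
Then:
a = 3.56*u + 1.64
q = 0.348837209302326*u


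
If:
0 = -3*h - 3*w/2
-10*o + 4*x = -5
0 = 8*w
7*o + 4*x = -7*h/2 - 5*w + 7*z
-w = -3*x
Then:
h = 0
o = 1/2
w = 0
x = 0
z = 1/2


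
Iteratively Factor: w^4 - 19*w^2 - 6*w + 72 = (w - 4)*(w^3 + 4*w^2 - 3*w - 18) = (w - 4)*(w + 3)*(w^2 + w - 6) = (w - 4)*(w - 2)*(w + 3)*(w + 3)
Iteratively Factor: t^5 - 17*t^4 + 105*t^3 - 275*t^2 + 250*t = (t - 5)*(t^4 - 12*t^3 + 45*t^2 - 50*t) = (t - 5)*(t - 2)*(t^3 - 10*t^2 + 25*t) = t*(t - 5)*(t - 2)*(t^2 - 10*t + 25) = t*(t - 5)^2*(t - 2)*(t - 5)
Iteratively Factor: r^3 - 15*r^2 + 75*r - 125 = (r - 5)*(r^2 - 10*r + 25) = (r - 5)^2*(r - 5)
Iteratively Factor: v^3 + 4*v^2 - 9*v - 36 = (v + 4)*(v^2 - 9) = (v - 3)*(v + 4)*(v + 3)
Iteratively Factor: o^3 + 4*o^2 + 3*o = (o)*(o^2 + 4*o + 3) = o*(o + 1)*(o + 3)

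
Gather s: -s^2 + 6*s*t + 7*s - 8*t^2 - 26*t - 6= -s^2 + s*(6*t + 7) - 8*t^2 - 26*t - 6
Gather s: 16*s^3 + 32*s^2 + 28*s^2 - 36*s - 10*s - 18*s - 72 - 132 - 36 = 16*s^3 + 60*s^2 - 64*s - 240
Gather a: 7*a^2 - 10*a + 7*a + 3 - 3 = 7*a^2 - 3*a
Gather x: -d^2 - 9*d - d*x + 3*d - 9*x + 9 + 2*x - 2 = -d^2 - 6*d + x*(-d - 7) + 7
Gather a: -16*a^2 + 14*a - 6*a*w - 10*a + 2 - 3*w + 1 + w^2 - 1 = -16*a^2 + a*(4 - 6*w) + w^2 - 3*w + 2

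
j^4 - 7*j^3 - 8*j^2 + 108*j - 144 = (j - 6)*(j - 3)*(j - 2)*(j + 4)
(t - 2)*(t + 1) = t^2 - t - 2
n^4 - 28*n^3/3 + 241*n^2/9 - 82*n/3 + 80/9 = (n - 5)*(n - 8/3)*(n - 1)*(n - 2/3)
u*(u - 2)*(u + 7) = u^3 + 5*u^2 - 14*u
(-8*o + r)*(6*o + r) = -48*o^2 - 2*o*r + r^2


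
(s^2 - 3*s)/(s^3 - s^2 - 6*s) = 1/(s + 2)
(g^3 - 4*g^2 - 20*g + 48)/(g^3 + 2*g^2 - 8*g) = (g - 6)/g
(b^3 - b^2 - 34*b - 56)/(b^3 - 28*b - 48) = (b - 7)/(b - 6)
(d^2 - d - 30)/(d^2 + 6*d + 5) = (d - 6)/(d + 1)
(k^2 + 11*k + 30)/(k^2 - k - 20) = (k^2 + 11*k + 30)/(k^2 - k - 20)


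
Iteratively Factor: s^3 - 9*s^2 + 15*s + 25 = (s - 5)*(s^2 - 4*s - 5) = (s - 5)*(s + 1)*(s - 5)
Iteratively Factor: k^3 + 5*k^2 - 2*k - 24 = (k + 3)*(k^2 + 2*k - 8) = (k + 3)*(k + 4)*(k - 2)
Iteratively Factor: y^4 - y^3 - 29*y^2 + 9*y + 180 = (y - 5)*(y^3 + 4*y^2 - 9*y - 36) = (y - 5)*(y - 3)*(y^2 + 7*y + 12) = (y - 5)*(y - 3)*(y + 4)*(y + 3)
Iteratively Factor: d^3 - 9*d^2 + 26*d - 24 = (d - 4)*(d^2 - 5*d + 6) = (d - 4)*(d - 2)*(d - 3)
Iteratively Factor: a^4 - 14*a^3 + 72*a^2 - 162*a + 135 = (a - 5)*(a^3 - 9*a^2 + 27*a - 27) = (a - 5)*(a - 3)*(a^2 - 6*a + 9) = (a - 5)*(a - 3)^2*(a - 3)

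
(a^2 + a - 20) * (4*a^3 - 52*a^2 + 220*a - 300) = 4*a^5 - 48*a^4 + 88*a^3 + 960*a^2 - 4700*a + 6000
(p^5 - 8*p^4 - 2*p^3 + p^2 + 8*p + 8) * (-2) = -2*p^5 + 16*p^4 + 4*p^3 - 2*p^2 - 16*p - 16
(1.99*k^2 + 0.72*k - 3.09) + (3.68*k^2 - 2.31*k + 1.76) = 5.67*k^2 - 1.59*k - 1.33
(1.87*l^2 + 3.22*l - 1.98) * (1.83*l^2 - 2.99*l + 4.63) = 3.4221*l^4 + 0.3013*l^3 - 4.5931*l^2 + 20.8288*l - 9.1674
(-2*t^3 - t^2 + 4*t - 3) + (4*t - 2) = -2*t^3 - t^2 + 8*t - 5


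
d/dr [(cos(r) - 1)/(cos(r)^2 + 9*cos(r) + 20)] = (cos(r)^2 - 2*cos(r) - 29)*sin(r)/(cos(r)^2 + 9*cos(r) + 20)^2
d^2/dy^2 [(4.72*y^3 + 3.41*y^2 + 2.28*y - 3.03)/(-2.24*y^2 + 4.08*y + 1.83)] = (2.8421709430404e-14*y^5 - 281.048064*y^3 - 204.098112*y^2 - 317.06856*y + 136.925622)/(11.239424*y^6 - 61.415424*y^5 + 84.317184*y^4 + 32.431104*y^3 - 68.884128*y^2 - 40.990536*y - 6.128487)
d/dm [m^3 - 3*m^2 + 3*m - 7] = 3*m^2 - 6*m + 3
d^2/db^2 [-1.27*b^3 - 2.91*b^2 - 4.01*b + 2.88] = -7.62*b - 5.82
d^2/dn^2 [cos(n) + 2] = -cos(n)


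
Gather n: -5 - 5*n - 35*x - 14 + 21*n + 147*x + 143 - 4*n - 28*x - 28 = 12*n + 84*x + 96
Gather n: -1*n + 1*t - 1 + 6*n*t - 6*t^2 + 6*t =n*(6*t - 1) - 6*t^2 + 7*t - 1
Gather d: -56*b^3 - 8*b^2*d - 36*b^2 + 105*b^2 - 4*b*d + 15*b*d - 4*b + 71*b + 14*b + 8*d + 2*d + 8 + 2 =-56*b^3 + 69*b^2 + 81*b + d*(-8*b^2 + 11*b + 10) + 10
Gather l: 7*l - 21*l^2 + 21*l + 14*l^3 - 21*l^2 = 14*l^3 - 42*l^2 + 28*l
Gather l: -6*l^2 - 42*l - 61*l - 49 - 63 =-6*l^2 - 103*l - 112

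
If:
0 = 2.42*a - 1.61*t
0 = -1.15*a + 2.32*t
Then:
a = 0.00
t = 0.00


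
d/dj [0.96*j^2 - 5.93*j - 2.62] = 1.92*j - 5.93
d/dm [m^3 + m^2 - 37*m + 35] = 3*m^2 + 2*m - 37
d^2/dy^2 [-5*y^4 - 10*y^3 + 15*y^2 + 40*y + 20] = -60*y^2 - 60*y + 30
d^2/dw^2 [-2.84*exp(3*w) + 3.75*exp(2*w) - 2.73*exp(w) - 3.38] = (-25.56*exp(2*w) + 15.0*exp(w) - 2.73)*exp(w)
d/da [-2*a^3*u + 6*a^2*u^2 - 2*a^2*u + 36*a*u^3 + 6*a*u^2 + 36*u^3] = 2*u*(-3*a^2 + 6*a*u - 2*a + 18*u^2 + 3*u)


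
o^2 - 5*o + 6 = (o - 3)*(o - 2)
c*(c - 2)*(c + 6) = c^3 + 4*c^2 - 12*c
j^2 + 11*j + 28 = (j + 4)*(j + 7)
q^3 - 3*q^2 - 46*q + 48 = (q - 8)*(q - 1)*(q + 6)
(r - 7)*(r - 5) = r^2 - 12*r + 35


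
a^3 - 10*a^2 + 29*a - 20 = (a - 5)*(a - 4)*(a - 1)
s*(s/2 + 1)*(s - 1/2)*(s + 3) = s^4/2 + 9*s^3/4 + 7*s^2/4 - 3*s/2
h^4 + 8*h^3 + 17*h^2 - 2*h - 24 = (h - 1)*(h + 2)*(h + 3)*(h + 4)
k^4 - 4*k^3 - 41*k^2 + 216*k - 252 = (k - 6)*(k - 3)*(k - 2)*(k + 7)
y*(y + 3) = y^2 + 3*y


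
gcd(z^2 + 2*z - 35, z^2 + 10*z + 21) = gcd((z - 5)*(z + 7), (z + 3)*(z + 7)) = z + 7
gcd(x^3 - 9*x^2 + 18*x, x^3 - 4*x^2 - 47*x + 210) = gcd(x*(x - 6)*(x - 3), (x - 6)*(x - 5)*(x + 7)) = x - 6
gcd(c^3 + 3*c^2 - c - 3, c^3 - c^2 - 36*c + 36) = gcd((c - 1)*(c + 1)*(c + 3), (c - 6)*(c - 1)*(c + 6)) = c - 1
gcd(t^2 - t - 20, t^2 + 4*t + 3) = 1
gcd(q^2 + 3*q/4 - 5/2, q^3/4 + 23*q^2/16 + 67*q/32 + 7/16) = q + 2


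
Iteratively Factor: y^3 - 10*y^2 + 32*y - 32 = (y - 4)*(y^2 - 6*y + 8) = (y - 4)*(y - 2)*(y - 4)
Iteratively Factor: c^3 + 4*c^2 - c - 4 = (c + 1)*(c^2 + 3*c - 4) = (c - 1)*(c + 1)*(c + 4)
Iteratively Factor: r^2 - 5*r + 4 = (r - 1)*(r - 4)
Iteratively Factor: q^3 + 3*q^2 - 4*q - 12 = (q + 2)*(q^2 + q - 6) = (q + 2)*(q + 3)*(q - 2)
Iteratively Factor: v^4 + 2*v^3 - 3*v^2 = (v - 1)*(v^3 + 3*v^2) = (v - 1)*(v + 3)*(v^2) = v*(v - 1)*(v + 3)*(v)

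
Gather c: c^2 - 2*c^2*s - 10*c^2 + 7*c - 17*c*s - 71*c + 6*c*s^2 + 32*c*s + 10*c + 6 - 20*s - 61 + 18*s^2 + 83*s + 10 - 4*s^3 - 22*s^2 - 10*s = c^2*(-2*s - 9) + c*(6*s^2 + 15*s - 54) - 4*s^3 - 4*s^2 + 53*s - 45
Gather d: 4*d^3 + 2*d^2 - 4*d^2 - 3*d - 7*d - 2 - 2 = 4*d^3 - 2*d^2 - 10*d - 4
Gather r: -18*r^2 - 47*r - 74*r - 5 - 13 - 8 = -18*r^2 - 121*r - 26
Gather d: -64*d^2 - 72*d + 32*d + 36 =-64*d^2 - 40*d + 36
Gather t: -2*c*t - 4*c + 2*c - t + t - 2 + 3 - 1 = -2*c*t - 2*c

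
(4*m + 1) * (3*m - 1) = 12*m^2 - m - 1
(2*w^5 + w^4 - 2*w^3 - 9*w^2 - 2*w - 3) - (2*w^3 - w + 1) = 2*w^5 + w^4 - 4*w^3 - 9*w^2 - w - 4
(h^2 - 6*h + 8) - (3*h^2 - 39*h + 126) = -2*h^2 + 33*h - 118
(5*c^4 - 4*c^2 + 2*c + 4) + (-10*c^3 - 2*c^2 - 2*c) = 5*c^4 - 10*c^3 - 6*c^2 + 4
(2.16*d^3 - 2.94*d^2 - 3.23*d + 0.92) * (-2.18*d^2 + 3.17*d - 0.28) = -4.7088*d^5 + 13.2564*d^4 - 2.8832*d^3 - 11.4215*d^2 + 3.8208*d - 0.2576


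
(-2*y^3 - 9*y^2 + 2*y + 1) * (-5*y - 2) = 10*y^4 + 49*y^3 + 8*y^2 - 9*y - 2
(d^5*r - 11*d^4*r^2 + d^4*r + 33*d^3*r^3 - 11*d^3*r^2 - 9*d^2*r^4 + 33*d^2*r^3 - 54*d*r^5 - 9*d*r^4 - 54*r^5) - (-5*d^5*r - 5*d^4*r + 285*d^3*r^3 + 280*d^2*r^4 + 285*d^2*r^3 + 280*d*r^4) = 6*d^5*r - 11*d^4*r^2 + 6*d^4*r - 252*d^3*r^3 - 11*d^3*r^2 - 289*d^2*r^4 - 252*d^2*r^3 - 54*d*r^5 - 289*d*r^4 - 54*r^5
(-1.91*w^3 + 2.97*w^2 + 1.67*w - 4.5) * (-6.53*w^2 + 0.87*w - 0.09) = 12.4723*w^5 - 21.0558*w^4 - 8.1493*w^3 + 30.5706*w^2 - 4.0653*w + 0.405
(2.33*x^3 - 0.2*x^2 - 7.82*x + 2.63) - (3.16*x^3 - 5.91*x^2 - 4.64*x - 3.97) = -0.83*x^3 + 5.71*x^2 - 3.18*x + 6.6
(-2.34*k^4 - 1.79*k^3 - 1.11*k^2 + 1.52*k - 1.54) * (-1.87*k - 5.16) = 4.3758*k^5 + 15.4217*k^4 + 11.3121*k^3 + 2.8852*k^2 - 4.9634*k + 7.9464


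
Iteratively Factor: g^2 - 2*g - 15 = (g - 5)*(g + 3)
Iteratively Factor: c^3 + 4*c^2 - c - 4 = (c - 1)*(c^2 + 5*c + 4) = (c - 1)*(c + 1)*(c + 4)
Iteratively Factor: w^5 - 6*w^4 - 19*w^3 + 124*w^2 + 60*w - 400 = (w - 5)*(w^4 - w^3 - 24*w^2 + 4*w + 80) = (w - 5)^2*(w^3 + 4*w^2 - 4*w - 16) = (w - 5)^2*(w + 4)*(w^2 - 4) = (w - 5)^2*(w + 2)*(w + 4)*(w - 2)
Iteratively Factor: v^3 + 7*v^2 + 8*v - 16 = (v + 4)*(v^2 + 3*v - 4) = (v - 1)*(v + 4)*(v + 4)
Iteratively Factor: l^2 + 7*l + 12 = (l + 3)*(l + 4)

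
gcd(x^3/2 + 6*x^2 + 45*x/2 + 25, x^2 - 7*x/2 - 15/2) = 1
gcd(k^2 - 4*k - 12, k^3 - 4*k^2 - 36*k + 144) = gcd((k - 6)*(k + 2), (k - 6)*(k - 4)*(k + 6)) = k - 6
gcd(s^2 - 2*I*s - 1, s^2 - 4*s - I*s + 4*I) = s - I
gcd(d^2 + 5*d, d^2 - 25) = d + 5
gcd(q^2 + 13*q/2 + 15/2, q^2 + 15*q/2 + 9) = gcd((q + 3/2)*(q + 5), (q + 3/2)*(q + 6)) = q + 3/2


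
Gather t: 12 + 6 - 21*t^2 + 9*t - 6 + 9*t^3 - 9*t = 9*t^3 - 21*t^2 + 12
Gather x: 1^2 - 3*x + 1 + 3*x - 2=0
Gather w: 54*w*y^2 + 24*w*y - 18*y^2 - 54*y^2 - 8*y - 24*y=w*(54*y^2 + 24*y) - 72*y^2 - 32*y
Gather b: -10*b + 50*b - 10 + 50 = 40*b + 40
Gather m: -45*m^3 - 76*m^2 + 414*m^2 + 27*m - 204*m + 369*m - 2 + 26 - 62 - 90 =-45*m^3 + 338*m^2 + 192*m - 128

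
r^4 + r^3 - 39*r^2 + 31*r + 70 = (r - 5)*(r - 2)*(r + 1)*(r + 7)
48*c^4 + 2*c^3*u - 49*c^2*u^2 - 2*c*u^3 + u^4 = (-8*c + u)*(-c + u)*(c + u)*(6*c + u)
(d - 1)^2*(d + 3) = d^3 + d^2 - 5*d + 3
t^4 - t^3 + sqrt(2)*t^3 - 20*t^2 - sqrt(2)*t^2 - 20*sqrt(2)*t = t*(t - 5)*(t + 4)*(t + sqrt(2))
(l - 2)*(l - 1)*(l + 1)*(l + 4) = l^4 + 2*l^3 - 9*l^2 - 2*l + 8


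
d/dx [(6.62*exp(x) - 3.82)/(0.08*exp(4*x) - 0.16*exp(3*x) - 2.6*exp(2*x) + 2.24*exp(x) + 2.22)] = (-1.5888*exp(4*x) + 3.3408*exp(3*x) + 15.3784*exp(2*x) - 19.864*exp(x) + 23.2532)*exp(x)/(0.0064*exp(8*x) - 0.0256*exp(7*x) - 0.3904*exp(6*x) + 1.1904*exp(5*x) + 6.3984*exp(4*x) - 12.3584*exp(3*x) - 6.5264*exp(2*x) + 9.9456*exp(x) + 4.9284)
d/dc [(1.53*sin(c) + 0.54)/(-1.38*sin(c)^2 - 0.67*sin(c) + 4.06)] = (2.1114*sin(c)^2 + 1.4904*sin(c) + 6.5736)*cos(c)/(1.9044*sin(c)^4 + 1.8492*sin(c)^3 - 10.7567*sin(c)^2 - 5.4404*sin(c) + 16.4836)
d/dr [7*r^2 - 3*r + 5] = 14*r - 3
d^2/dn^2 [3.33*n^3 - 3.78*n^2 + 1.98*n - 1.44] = 19.98*n - 7.56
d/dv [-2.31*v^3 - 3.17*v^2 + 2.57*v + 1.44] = -6.93*v^2 - 6.34*v + 2.57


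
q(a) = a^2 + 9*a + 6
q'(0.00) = 9.00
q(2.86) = 39.92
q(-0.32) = 3.22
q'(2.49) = 13.98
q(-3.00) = -12.00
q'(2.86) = 14.72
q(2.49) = 34.61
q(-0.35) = 2.97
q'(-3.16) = 2.68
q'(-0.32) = 8.36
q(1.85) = 26.07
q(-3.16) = -12.45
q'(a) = 2*a + 9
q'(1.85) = 12.70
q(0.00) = 6.00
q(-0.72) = 0.04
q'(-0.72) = 7.56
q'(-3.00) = 3.00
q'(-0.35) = 8.30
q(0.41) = 9.86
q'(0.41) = 9.82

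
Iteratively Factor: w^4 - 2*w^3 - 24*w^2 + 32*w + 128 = (w - 4)*(w^3 + 2*w^2 - 16*w - 32) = (w - 4)*(w + 4)*(w^2 - 2*w - 8) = (w - 4)^2*(w + 4)*(w + 2)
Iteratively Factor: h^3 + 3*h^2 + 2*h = (h + 2)*(h^2 + h) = (h + 1)*(h + 2)*(h)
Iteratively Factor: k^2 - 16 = (k + 4)*(k - 4)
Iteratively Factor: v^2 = (v)*(v)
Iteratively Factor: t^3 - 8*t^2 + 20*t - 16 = (t - 2)*(t^2 - 6*t + 8) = (t - 4)*(t - 2)*(t - 2)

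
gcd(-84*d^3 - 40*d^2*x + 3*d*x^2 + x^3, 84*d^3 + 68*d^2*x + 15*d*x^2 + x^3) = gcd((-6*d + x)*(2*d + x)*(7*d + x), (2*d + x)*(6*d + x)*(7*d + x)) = 14*d^2 + 9*d*x + x^2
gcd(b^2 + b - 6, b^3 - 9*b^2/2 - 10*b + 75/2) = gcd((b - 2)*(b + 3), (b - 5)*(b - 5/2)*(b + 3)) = b + 3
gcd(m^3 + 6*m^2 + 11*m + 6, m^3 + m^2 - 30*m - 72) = m + 3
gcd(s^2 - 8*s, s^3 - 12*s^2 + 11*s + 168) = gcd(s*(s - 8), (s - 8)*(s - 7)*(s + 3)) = s - 8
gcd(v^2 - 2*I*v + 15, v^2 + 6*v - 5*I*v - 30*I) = v - 5*I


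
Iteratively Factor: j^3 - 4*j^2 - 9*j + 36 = (j + 3)*(j^2 - 7*j + 12) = (j - 4)*(j + 3)*(j - 3)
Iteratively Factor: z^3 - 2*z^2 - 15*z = (z)*(z^2 - 2*z - 15) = z*(z - 5)*(z + 3)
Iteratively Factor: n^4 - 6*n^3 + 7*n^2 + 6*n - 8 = (n - 4)*(n^3 - 2*n^2 - n + 2) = (n - 4)*(n + 1)*(n^2 - 3*n + 2) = (n - 4)*(n - 2)*(n + 1)*(n - 1)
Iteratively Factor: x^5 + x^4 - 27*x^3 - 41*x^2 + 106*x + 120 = (x + 1)*(x^4 - 27*x^2 - 14*x + 120) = (x - 2)*(x + 1)*(x^3 + 2*x^2 - 23*x - 60) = (x - 5)*(x - 2)*(x + 1)*(x^2 + 7*x + 12) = (x - 5)*(x - 2)*(x + 1)*(x + 3)*(x + 4)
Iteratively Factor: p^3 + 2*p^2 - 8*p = (p - 2)*(p^2 + 4*p) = (p - 2)*(p + 4)*(p)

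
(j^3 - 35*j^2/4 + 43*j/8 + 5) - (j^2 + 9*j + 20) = j^3 - 39*j^2/4 - 29*j/8 - 15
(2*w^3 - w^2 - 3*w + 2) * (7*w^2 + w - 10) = 14*w^5 - 5*w^4 - 42*w^3 + 21*w^2 + 32*w - 20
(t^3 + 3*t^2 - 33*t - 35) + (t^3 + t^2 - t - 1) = 2*t^3 + 4*t^2 - 34*t - 36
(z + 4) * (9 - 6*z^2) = -6*z^3 - 24*z^2 + 9*z + 36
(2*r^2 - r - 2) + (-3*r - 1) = 2*r^2 - 4*r - 3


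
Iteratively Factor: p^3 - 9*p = (p)*(p^2 - 9) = p*(p - 3)*(p + 3)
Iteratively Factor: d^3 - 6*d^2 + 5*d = (d - 5)*(d^2 - d) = (d - 5)*(d - 1)*(d)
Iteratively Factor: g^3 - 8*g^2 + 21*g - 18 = (g - 2)*(g^2 - 6*g + 9) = (g - 3)*(g - 2)*(g - 3)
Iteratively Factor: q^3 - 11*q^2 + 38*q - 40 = (q - 5)*(q^2 - 6*q + 8) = (q - 5)*(q - 4)*(q - 2)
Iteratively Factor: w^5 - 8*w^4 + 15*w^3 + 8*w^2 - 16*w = (w + 1)*(w^4 - 9*w^3 + 24*w^2 - 16*w) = w*(w + 1)*(w^3 - 9*w^2 + 24*w - 16) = w*(w - 1)*(w + 1)*(w^2 - 8*w + 16) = w*(w - 4)*(w - 1)*(w + 1)*(w - 4)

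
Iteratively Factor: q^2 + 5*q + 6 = (q + 2)*(q + 3)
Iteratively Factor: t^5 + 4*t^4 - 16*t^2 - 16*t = (t + 2)*(t^4 + 2*t^3 - 4*t^2 - 8*t) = (t + 2)^2*(t^3 - 4*t) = (t - 2)*(t + 2)^2*(t^2 + 2*t) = (t - 2)*(t + 2)^3*(t)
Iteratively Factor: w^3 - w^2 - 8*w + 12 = (w - 2)*(w^2 + w - 6) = (w - 2)*(w + 3)*(w - 2)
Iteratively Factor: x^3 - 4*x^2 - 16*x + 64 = (x - 4)*(x^2 - 16) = (x - 4)^2*(x + 4)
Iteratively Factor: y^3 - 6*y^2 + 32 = (y - 4)*(y^2 - 2*y - 8) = (y - 4)*(y + 2)*(y - 4)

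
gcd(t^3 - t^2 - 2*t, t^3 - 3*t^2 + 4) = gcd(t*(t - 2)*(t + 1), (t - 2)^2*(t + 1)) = t^2 - t - 2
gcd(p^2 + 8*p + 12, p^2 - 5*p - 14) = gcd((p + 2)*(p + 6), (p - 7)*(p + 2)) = p + 2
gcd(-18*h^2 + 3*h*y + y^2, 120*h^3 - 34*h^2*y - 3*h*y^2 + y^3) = 6*h + y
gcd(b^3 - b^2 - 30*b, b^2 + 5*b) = b^2 + 5*b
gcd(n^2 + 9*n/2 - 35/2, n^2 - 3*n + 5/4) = n - 5/2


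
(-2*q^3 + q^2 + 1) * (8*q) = -16*q^4 + 8*q^3 + 8*q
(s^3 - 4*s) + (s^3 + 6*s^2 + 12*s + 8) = 2*s^3 + 6*s^2 + 8*s + 8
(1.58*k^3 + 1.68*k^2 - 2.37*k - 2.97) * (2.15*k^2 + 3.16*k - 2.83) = 3.397*k^5 + 8.6048*k^4 - 4.2581*k^3 - 18.6291*k^2 - 2.6781*k + 8.4051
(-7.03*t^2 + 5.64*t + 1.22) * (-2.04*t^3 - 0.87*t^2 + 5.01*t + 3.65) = 14.3412*t^5 - 5.3895*t^4 - 42.6159*t^3 + 1.5355*t^2 + 26.6982*t + 4.453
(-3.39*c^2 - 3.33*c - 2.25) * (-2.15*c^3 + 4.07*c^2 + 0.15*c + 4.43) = 7.2885*c^5 - 6.6378*c^4 - 9.2241*c^3 - 24.6747*c^2 - 15.0894*c - 9.9675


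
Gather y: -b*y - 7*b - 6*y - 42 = -7*b + y*(-b - 6) - 42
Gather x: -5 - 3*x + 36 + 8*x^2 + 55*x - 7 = 8*x^2 + 52*x + 24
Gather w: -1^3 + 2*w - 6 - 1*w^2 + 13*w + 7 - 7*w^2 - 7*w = -8*w^2 + 8*w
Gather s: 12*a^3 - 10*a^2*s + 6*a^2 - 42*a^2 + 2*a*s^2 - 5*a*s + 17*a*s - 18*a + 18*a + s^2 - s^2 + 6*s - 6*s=12*a^3 - 36*a^2 + 2*a*s^2 + s*(-10*a^2 + 12*a)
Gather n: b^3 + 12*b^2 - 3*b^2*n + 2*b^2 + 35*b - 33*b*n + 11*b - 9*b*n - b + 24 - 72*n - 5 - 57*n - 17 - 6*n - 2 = b^3 + 14*b^2 + 45*b + n*(-3*b^2 - 42*b - 135)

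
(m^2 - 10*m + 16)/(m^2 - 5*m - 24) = (m - 2)/(m + 3)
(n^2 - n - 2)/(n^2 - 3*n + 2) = (n + 1)/(n - 1)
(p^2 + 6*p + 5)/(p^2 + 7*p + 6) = (p + 5)/(p + 6)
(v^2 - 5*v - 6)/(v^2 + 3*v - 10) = (v^2 - 5*v - 6)/(v^2 + 3*v - 10)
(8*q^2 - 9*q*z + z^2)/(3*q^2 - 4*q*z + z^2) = (-8*q + z)/(-3*q + z)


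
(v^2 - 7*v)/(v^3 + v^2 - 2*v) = (v - 7)/(v^2 + v - 2)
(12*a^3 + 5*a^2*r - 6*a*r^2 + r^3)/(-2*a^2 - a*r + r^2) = (12*a^2 - 7*a*r + r^2)/(-2*a + r)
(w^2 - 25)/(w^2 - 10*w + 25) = (w + 5)/(w - 5)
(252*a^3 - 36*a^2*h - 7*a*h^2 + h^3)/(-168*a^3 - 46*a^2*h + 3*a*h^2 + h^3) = (-6*a + h)/(4*a + h)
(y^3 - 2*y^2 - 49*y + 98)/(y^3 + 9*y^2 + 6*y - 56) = (y - 7)/(y + 4)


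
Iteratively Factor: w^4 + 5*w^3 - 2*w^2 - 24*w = (w + 3)*(w^3 + 2*w^2 - 8*w) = (w - 2)*(w + 3)*(w^2 + 4*w) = w*(w - 2)*(w + 3)*(w + 4)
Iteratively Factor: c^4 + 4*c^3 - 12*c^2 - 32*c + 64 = (c - 2)*(c^3 + 6*c^2 - 32) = (c - 2)*(c + 4)*(c^2 + 2*c - 8) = (c - 2)*(c + 4)^2*(c - 2)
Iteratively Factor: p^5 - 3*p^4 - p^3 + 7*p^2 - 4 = (p - 2)*(p^4 - p^3 - 3*p^2 + p + 2) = (p - 2)*(p + 1)*(p^3 - 2*p^2 - p + 2) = (p - 2)*(p - 1)*(p + 1)*(p^2 - p - 2) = (p - 2)*(p - 1)*(p + 1)^2*(p - 2)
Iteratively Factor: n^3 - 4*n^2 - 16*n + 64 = (n + 4)*(n^2 - 8*n + 16) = (n - 4)*(n + 4)*(n - 4)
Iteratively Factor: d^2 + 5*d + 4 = (d + 1)*(d + 4)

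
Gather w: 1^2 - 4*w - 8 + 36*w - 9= 32*w - 16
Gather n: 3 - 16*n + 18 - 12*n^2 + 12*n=-12*n^2 - 4*n + 21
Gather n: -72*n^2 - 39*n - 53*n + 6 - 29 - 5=-72*n^2 - 92*n - 28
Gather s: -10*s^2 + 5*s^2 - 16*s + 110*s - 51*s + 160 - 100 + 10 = -5*s^2 + 43*s + 70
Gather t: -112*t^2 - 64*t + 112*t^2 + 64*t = 0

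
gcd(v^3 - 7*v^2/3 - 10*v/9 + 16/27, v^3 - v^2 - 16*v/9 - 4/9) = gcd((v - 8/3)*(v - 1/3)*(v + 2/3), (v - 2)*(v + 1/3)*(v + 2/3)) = v + 2/3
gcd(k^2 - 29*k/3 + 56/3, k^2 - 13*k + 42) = k - 7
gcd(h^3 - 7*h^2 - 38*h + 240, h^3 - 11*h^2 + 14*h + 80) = h^2 - 13*h + 40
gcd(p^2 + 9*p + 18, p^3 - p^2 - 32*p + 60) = p + 6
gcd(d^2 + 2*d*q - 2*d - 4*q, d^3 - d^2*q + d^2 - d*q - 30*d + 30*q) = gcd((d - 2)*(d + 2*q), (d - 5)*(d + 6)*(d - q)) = 1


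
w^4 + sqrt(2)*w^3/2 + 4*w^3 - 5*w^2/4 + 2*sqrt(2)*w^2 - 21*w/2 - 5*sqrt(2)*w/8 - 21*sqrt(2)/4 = (w - 3/2)*(w + 2)*(w + 7/2)*(w + sqrt(2)/2)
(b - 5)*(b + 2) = b^2 - 3*b - 10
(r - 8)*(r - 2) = r^2 - 10*r + 16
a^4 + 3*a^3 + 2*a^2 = a^2*(a + 1)*(a + 2)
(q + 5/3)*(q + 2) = q^2 + 11*q/3 + 10/3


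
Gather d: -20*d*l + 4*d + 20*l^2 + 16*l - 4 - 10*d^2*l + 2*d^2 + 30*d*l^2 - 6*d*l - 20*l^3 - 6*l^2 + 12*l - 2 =d^2*(2 - 10*l) + d*(30*l^2 - 26*l + 4) - 20*l^3 + 14*l^2 + 28*l - 6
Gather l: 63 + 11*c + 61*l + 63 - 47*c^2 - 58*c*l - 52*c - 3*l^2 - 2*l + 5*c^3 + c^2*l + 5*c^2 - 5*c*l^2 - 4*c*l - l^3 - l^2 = 5*c^3 - 42*c^2 - 41*c - l^3 + l^2*(-5*c - 4) + l*(c^2 - 62*c + 59) + 126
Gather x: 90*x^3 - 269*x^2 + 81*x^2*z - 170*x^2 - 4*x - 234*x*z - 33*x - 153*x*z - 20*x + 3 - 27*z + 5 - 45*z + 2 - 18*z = 90*x^3 + x^2*(81*z - 439) + x*(-387*z - 57) - 90*z + 10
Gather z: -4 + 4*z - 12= 4*z - 16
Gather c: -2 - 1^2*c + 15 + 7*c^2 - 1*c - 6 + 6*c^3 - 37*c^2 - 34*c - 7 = 6*c^3 - 30*c^2 - 36*c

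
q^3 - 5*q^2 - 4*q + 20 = (q - 5)*(q - 2)*(q + 2)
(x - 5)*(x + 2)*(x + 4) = x^3 + x^2 - 22*x - 40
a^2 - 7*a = a*(a - 7)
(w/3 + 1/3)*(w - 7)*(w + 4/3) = w^3/3 - 14*w^2/9 - 5*w - 28/9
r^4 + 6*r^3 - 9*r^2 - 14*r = r*(r - 2)*(r + 1)*(r + 7)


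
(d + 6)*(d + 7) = d^2 + 13*d + 42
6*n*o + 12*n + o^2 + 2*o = (6*n + o)*(o + 2)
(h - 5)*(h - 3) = h^2 - 8*h + 15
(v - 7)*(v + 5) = v^2 - 2*v - 35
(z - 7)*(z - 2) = z^2 - 9*z + 14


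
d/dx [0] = 0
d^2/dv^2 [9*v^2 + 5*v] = 18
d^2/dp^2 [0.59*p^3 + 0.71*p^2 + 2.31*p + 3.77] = 3.54*p + 1.42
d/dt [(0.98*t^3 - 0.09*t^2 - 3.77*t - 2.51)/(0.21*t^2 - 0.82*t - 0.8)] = (0.2058*t^4 - 1.6072*t^3 - 1.4865*t^2 + 1.1982*t + 0.9578)/(0.0441*t^4 - 0.3444*t^3 + 0.3364*t^2 + 1.312*t + 0.64)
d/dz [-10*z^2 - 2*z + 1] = -20*z - 2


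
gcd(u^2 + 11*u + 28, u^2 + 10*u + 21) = u + 7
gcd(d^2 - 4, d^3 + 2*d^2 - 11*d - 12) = 1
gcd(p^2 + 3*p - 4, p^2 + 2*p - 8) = p + 4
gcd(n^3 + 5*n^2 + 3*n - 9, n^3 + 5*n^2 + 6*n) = n + 3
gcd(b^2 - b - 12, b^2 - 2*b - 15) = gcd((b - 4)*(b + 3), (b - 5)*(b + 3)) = b + 3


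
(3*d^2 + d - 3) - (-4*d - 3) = 3*d^2 + 5*d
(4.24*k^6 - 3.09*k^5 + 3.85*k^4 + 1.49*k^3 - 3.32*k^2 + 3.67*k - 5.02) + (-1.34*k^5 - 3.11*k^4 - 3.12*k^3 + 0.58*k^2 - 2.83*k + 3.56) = 4.24*k^6 - 4.43*k^5 + 0.74*k^4 - 1.63*k^3 - 2.74*k^2 + 0.84*k - 1.46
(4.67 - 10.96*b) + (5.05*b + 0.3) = 4.97 - 5.91*b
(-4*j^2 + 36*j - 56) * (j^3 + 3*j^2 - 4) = -4*j^5 + 24*j^4 + 52*j^3 - 152*j^2 - 144*j + 224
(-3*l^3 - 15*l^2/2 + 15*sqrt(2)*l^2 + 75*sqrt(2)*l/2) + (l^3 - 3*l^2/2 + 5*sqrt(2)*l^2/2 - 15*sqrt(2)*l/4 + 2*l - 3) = -2*l^3 - 9*l^2 + 35*sqrt(2)*l^2/2 + 2*l + 135*sqrt(2)*l/4 - 3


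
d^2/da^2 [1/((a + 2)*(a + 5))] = 2*((a + 2)^2 + (a + 2)*(a + 5) + (a + 5)^2)/((a + 2)^3*(a + 5)^3)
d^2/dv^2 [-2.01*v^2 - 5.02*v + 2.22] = -4.02000000000000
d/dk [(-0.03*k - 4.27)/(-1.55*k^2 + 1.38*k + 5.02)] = (-0.0465*k^2 - 13.237*k + 5.742)/(2.4025*k^4 - 4.278*k^3 - 13.6576*k^2 + 13.8552*k + 25.2004)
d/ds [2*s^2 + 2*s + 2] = 4*s + 2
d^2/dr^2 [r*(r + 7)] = 2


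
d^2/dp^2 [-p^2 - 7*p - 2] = -2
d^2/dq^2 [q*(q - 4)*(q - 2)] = 6*q - 12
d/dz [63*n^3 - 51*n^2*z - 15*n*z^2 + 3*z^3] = -51*n^2 - 30*n*z + 9*z^2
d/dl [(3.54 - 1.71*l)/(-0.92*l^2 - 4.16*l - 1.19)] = (-1.5732*l^2 + 6.5136*l + 16.7613)/(0.8464*l^4 + 7.6544*l^3 + 19.4952*l^2 + 9.9008*l + 1.4161)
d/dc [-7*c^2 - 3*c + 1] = -14*c - 3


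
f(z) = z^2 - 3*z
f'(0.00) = -3.00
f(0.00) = 0.00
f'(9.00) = 15.00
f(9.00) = 54.00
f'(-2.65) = -8.30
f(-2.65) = 14.97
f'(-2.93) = -8.86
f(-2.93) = 17.37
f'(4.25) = 5.50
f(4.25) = 5.31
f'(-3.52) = -10.04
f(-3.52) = 22.95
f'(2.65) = 2.30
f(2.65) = -0.93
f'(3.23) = 3.46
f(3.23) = 0.74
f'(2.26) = 1.52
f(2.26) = -1.67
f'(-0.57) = -4.14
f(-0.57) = 2.03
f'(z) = 2*z - 3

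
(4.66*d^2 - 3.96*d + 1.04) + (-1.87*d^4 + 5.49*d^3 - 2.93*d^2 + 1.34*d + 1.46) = -1.87*d^4 + 5.49*d^3 + 1.73*d^2 - 2.62*d + 2.5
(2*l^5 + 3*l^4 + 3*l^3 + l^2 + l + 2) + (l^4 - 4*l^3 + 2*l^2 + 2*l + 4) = 2*l^5 + 4*l^4 - l^3 + 3*l^2 + 3*l + 6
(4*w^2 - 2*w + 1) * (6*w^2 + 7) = 24*w^4 - 12*w^3 + 34*w^2 - 14*w + 7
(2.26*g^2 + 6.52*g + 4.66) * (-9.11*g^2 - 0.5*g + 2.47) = -20.5886*g^4 - 60.5272*g^3 - 40.1304*g^2 + 13.7744*g + 11.5102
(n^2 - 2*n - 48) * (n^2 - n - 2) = n^4 - 3*n^3 - 48*n^2 + 52*n + 96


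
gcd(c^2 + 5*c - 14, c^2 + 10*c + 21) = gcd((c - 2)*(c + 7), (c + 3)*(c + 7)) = c + 7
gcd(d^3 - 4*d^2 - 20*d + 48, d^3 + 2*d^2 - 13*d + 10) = d - 2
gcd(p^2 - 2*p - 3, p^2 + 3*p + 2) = p + 1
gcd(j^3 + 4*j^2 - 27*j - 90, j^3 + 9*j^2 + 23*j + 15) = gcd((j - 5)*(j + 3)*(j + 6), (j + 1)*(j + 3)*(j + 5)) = j + 3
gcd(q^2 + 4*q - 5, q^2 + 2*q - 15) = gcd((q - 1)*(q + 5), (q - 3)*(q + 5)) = q + 5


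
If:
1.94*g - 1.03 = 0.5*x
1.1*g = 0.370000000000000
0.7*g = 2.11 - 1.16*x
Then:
No Solution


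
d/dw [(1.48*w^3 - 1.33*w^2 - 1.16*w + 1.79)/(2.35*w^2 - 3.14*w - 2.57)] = (3.478*w^4 - 9.2944*w^3 - 4.5086*w^2 - 1.5768*w + 8.6018)/(5.5225*w^4 - 14.758*w^3 - 2.2194*w^2 + 16.1396*w + 6.6049)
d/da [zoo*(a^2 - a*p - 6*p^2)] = zoo*(a + p)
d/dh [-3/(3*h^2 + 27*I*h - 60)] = (2*h + 9*I)/(h^2 + 9*I*h - 20)^2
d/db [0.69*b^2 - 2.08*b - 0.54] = 1.38*b - 2.08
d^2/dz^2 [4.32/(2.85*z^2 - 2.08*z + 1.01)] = (-70.1784*z^2 + 51.21792*z + 4.32*(5.7*z - 2.08)*(11.4*z - 4.16) - 24.87024)/(2.85*z^2 - 2.08*z + 1.01)^3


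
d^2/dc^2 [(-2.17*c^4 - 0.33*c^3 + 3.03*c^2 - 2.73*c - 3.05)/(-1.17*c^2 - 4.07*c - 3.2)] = (5.941026*c^6 + 61.999938*c^5 + 264.421878*c^4 + 496.986382*c^3 + 385.55391*c^2 + 46.09125*c - 54.95795)/(1.601613*c^6 + 16.714269*c^5 + 71.284239*c^4 + 158.847623*c^3 + 194.96544*c^2 + 125.0304*c + 32.768)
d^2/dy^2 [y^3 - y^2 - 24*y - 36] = 6*y - 2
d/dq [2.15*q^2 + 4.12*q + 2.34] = 4.3*q + 4.12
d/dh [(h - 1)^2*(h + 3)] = (h - 1)*(3*h + 5)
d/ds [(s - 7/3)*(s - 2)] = 2*s - 13/3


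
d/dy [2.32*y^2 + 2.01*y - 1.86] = 4.64*y + 2.01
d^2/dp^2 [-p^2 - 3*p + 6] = -2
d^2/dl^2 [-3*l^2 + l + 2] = -6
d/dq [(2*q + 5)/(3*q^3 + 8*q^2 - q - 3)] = (6*q^3 + 16*q^2 - 2*q - (2*q + 5)*(9*q^2 + 16*q - 1) - 6)/(3*q^3 + 8*q^2 - q - 3)^2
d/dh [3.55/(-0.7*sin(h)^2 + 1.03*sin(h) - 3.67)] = (4.97*sin(h) - 3.6565)*cos(h)/(0.7*sin(h)^2 - 1.03*sin(h) + 3.67)^2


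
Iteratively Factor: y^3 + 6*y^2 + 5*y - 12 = (y - 1)*(y^2 + 7*y + 12) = (y - 1)*(y + 3)*(y + 4)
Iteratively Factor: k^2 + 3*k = (k + 3)*(k)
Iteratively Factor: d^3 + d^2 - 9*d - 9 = (d + 1)*(d^2 - 9) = (d - 3)*(d + 1)*(d + 3)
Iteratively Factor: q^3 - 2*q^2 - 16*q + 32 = (q - 4)*(q^2 + 2*q - 8) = (q - 4)*(q + 4)*(q - 2)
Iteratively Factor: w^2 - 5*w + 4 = (w - 1)*(w - 4)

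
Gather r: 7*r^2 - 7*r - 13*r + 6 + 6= 7*r^2 - 20*r + 12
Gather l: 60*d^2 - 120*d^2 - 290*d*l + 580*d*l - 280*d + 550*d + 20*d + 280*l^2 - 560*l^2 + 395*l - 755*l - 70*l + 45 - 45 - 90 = -60*d^2 + 290*d - 280*l^2 + l*(290*d - 430) - 90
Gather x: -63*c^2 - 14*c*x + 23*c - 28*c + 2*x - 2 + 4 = -63*c^2 - 5*c + x*(2 - 14*c) + 2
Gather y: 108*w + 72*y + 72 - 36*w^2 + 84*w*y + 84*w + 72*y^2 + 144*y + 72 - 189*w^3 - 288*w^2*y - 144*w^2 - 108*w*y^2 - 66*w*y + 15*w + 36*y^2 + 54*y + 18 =-189*w^3 - 180*w^2 + 207*w + y^2*(108 - 108*w) + y*(-288*w^2 + 18*w + 270) + 162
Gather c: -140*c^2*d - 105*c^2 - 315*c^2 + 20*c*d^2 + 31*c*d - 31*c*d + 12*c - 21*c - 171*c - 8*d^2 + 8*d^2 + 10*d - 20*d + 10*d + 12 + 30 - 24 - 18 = c^2*(-140*d - 420) + c*(20*d^2 - 180)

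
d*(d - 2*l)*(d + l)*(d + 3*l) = d^4 + 2*d^3*l - 5*d^2*l^2 - 6*d*l^3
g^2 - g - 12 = (g - 4)*(g + 3)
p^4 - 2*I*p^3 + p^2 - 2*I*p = p*(p - 2*I)*(p - I)*(p + I)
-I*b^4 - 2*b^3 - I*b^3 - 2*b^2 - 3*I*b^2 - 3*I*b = b*(b - 3*I)*(b + I)*(-I*b - I)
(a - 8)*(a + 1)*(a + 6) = a^3 - a^2 - 50*a - 48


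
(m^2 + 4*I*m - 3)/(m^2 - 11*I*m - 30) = (-m^2 - 4*I*m + 3)/(-m^2 + 11*I*m + 30)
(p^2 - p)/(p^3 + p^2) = (p - 1)/(p*(p + 1))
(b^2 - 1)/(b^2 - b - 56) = (1 - b^2)/(-b^2 + b + 56)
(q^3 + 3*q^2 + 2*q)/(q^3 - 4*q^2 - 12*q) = (q + 1)/(q - 6)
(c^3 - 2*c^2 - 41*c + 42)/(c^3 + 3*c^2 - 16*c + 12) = (c - 7)/(c - 2)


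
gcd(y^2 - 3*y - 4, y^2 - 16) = y - 4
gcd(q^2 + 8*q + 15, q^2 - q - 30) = q + 5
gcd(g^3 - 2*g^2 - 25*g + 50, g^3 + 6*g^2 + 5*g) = g + 5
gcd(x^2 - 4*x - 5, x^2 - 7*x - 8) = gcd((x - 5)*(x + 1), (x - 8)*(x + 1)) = x + 1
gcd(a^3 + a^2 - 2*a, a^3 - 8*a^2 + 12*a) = a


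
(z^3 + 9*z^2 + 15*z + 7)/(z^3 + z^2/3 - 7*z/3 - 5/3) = 3*(z + 7)/(3*z - 5)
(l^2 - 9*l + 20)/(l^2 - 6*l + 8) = (l - 5)/(l - 2)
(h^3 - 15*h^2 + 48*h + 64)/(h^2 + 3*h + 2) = (h^2 - 16*h + 64)/(h + 2)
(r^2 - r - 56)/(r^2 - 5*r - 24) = (r + 7)/(r + 3)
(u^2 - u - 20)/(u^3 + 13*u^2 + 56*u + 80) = (u - 5)/(u^2 + 9*u + 20)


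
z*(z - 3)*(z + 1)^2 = z^4 - z^3 - 5*z^2 - 3*z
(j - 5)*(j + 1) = j^2 - 4*j - 5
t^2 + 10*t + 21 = (t + 3)*(t + 7)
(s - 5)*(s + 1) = s^2 - 4*s - 5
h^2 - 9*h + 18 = (h - 6)*(h - 3)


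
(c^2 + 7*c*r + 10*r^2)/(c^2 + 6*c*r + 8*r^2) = (c + 5*r)/(c + 4*r)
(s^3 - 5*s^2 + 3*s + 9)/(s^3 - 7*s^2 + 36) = (s^2 - 2*s - 3)/(s^2 - 4*s - 12)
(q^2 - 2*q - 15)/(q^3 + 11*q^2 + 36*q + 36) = (q - 5)/(q^2 + 8*q + 12)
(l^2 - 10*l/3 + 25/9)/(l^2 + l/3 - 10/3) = (l - 5/3)/(l + 2)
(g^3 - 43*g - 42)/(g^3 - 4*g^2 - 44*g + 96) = (g^2 - 6*g - 7)/(g^2 - 10*g + 16)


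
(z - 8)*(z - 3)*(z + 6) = z^3 - 5*z^2 - 42*z + 144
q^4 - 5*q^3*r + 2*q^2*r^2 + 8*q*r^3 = q*(q - 4*r)*(q - 2*r)*(q + r)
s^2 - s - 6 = (s - 3)*(s + 2)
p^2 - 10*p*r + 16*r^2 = (p - 8*r)*(p - 2*r)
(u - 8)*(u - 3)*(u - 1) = u^3 - 12*u^2 + 35*u - 24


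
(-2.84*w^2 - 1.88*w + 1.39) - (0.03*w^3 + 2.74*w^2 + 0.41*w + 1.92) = -0.03*w^3 - 5.58*w^2 - 2.29*w - 0.53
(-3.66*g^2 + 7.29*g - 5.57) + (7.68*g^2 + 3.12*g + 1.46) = 4.02*g^2 + 10.41*g - 4.11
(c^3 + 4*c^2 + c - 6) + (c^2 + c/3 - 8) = c^3 + 5*c^2 + 4*c/3 - 14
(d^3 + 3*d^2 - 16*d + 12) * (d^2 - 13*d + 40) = d^5 - 10*d^4 - 15*d^3 + 340*d^2 - 796*d + 480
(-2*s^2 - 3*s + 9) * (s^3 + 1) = -2*s^5 - 3*s^4 + 9*s^3 - 2*s^2 - 3*s + 9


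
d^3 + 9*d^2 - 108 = (d - 3)*(d + 6)^2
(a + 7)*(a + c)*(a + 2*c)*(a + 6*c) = a^4 + 9*a^3*c + 7*a^3 + 20*a^2*c^2 + 63*a^2*c + 12*a*c^3 + 140*a*c^2 + 84*c^3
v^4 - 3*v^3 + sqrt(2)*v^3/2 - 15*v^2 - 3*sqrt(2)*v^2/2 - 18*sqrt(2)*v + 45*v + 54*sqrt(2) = (v - 3)*(v - 3*sqrt(2))*(v + 3*sqrt(2)/2)*(v + 2*sqrt(2))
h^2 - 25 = (h - 5)*(h + 5)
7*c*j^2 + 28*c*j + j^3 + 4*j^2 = j*(7*c + j)*(j + 4)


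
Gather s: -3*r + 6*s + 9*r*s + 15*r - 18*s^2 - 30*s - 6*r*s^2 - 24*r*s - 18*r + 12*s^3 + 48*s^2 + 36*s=-6*r + 12*s^3 + s^2*(30 - 6*r) + s*(12 - 15*r)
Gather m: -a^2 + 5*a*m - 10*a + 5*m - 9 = -a^2 - 10*a + m*(5*a + 5) - 9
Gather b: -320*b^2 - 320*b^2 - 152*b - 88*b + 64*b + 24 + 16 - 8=-640*b^2 - 176*b + 32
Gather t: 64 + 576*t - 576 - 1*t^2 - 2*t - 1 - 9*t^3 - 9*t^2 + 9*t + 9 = -9*t^3 - 10*t^2 + 583*t - 504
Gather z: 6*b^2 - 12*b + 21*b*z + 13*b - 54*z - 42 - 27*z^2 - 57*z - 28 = 6*b^2 + b - 27*z^2 + z*(21*b - 111) - 70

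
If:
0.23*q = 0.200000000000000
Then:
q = 0.87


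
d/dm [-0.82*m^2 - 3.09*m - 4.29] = -1.64*m - 3.09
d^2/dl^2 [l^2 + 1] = 2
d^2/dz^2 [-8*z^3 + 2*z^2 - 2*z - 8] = 4 - 48*z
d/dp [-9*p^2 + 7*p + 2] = 7 - 18*p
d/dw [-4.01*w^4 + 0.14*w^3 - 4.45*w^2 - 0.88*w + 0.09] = -16.04*w^3 + 0.42*w^2 - 8.9*w - 0.88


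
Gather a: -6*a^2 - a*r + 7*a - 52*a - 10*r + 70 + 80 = -6*a^2 + a*(-r - 45) - 10*r + 150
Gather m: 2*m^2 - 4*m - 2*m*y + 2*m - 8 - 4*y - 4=2*m^2 + m*(-2*y - 2) - 4*y - 12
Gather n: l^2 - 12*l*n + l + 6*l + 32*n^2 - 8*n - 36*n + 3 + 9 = l^2 + 7*l + 32*n^2 + n*(-12*l - 44) + 12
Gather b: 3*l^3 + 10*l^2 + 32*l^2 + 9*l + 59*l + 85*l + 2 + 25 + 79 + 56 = 3*l^3 + 42*l^2 + 153*l + 162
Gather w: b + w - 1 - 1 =b + w - 2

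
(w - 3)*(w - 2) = w^2 - 5*w + 6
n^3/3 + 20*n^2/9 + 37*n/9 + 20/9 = (n/3 + 1/3)*(n + 5/3)*(n + 4)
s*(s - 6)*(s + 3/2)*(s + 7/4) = s^4 - 11*s^3/4 - 135*s^2/8 - 63*s/4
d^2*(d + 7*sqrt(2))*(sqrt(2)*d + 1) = sqrt(2)*d^4 + 15*d^3 + 7*sqrt(2)*d^2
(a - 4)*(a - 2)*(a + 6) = a^3 - 28*a + 48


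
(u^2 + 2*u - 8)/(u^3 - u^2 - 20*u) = (u - 2)/(u*(u - 5))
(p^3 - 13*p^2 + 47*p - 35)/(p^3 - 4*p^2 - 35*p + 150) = (p^2 - 8*p + 7)/(p^2 + p - 30)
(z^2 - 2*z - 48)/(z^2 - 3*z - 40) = (z + 6)/(z + 5)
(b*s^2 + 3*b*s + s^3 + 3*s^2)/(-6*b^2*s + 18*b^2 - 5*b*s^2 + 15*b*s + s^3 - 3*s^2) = s*(s + 3)/(-6*b*s + 18*b + s^2 - 3*s)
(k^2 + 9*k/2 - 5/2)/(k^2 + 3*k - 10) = (k - 1/2)/(k - 2)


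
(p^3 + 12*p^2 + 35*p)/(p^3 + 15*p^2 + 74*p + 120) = p*(p + 7)/(p^2 + 10*p + 24)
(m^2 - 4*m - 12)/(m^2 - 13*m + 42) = (m + 2)/(m - 7)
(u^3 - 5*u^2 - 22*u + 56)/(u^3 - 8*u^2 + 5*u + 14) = (u + 4)/(u + 1)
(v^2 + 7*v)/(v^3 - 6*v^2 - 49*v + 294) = v/(v^2 - 13*v + 42)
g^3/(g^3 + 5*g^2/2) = 2*g/(2*g + 5)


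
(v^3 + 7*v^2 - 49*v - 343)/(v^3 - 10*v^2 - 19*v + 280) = (v^2 + 14*v + 49)/(v^2 - 3*v - 40)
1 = 1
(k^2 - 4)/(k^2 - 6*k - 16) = (k - 2)/(k - 8)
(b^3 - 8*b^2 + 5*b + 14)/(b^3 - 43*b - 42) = (b - 2)/(b + 6)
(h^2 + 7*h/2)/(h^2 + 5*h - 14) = h*(2*h + 7)/(2*(h^2 + 5*h - 14))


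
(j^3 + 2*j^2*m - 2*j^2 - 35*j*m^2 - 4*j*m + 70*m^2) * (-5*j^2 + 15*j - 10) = -5*j^5 - 10*j^4*m + 25*j^4 + 175*j^3*m^2 + 50*j^3*m - 40*j^3 - 875*j^2*m^2 - 80*j^2*m + 20*j^2 + 1400*j*m^2 + 40*j*m - 700*m^2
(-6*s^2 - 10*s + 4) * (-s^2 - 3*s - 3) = 6*s^4 + 28*s^3 + 44*s^2 + 18*s - 12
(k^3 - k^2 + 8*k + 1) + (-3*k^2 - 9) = k^3 - 4*k^2 + 8*k - 8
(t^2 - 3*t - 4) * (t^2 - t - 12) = t^4 - 4*t^3 - 13*t^2 + 40*t + 48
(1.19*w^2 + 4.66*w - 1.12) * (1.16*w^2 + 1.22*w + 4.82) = 1.3804*w^4 + 6.8574*w^3 + 10.1218*w^2 + 21.0948*w - 5.3984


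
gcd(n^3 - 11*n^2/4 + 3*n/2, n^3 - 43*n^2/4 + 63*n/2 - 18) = n - 3/4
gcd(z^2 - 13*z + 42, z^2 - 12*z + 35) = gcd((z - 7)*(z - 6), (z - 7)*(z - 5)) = z - 7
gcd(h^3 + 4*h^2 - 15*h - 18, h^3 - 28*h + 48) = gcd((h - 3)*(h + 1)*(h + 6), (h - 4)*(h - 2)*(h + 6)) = h + 6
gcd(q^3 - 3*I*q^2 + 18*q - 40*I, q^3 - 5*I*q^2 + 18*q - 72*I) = q + 4*I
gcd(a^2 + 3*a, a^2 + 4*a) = a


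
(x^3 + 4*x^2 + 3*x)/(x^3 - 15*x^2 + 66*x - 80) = x*(x^2 + 4*x + 3)/(x^3 - 15*x^2 + 66*x - 80)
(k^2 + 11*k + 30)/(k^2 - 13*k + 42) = (k^2 + 11*k + 30)/(k^2 - 13*k + 42)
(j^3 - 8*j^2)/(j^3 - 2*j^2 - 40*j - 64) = j^2/(j^2 + 6*j + 8)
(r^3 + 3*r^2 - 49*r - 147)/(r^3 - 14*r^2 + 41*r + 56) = (r^2 + 10*r + 21)/(r^2 - 7*r - 8)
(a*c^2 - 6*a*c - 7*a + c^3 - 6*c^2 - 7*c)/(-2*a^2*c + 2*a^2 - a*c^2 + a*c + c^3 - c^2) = (-c^2 + 6*c + 7)/(2*a*c - 2*a - c^2 + c)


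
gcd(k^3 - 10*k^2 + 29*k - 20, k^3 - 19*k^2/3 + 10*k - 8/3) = k - 4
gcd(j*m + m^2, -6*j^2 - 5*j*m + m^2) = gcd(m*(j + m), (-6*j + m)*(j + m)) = j + m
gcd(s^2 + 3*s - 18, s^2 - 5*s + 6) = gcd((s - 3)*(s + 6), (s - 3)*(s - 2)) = s - 3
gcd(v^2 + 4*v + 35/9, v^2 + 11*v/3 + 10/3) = v + 5/3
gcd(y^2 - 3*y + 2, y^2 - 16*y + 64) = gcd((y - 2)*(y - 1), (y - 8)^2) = 1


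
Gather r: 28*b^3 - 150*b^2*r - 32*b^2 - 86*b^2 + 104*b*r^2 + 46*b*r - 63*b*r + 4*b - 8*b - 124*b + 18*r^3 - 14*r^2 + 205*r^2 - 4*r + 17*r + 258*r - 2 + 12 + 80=28*b^3 - 118*b^2 - 128*b + 18*r^3 + r^2*(104*b + 191) + r*(-150*b^2 - 17*b + 271) + 90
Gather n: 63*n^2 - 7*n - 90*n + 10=63*n^2 - 97*n + 10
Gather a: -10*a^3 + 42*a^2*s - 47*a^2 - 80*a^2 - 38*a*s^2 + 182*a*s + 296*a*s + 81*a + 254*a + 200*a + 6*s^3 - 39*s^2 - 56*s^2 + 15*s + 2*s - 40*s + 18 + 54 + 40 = -10*a^3 + a^2*(42*s - 127) + a*(-38*s^2 + 478*s + 535) + 6*s^3 - 95*s^2 - 23*s + 112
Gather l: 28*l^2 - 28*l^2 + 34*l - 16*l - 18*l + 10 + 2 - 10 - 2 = 0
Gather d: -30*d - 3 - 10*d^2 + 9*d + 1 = -10*d^2 - 21*d - 2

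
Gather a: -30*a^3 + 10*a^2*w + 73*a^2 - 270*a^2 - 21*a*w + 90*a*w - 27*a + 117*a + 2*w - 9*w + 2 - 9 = -30*a^3 + a^2*(10*w - 197) + a*(69*w + 90) - 7*w - 7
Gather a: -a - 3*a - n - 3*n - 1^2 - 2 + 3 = -4*a - 4*n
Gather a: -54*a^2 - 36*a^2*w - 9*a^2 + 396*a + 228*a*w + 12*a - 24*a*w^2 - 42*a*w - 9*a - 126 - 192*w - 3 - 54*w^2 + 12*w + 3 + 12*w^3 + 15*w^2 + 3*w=a^2*(-36*w - 63) + a*(-24*w^2 + 186*w + 399) + 12*w^3 - 39*w^2 - 177*w - 126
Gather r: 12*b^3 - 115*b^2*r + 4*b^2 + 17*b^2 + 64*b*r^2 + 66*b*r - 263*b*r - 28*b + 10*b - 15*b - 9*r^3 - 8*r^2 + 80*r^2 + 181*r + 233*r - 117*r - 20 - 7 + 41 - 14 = 12*b^3 + 21*b^2 - 33*b - 9*r^3 + r^2*(64*b + 72) + r*(-115*b^2 - 197*b + 297)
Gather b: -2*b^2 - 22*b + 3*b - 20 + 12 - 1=-2*b^2 - 19*b - 9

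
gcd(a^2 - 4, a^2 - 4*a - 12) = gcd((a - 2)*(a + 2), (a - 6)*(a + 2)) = a + 2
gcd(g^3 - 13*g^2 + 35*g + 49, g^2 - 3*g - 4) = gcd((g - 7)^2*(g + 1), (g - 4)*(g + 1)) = g + 1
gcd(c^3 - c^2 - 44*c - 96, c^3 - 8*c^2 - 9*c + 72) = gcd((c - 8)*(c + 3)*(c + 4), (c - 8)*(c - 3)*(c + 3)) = c^2 - 5*c - 24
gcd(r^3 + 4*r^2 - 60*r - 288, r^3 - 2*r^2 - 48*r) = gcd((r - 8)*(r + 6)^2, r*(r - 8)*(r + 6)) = r^2 - 2*r - 48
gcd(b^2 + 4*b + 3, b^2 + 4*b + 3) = b^2 + 4*b + 3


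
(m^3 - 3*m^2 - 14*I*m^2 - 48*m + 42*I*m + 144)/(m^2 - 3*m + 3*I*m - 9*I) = (m^2 - 14*I*m - 48)/(m + 3*I)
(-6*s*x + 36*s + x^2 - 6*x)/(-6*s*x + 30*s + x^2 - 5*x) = (x - 6)/(x - 5)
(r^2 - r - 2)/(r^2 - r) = (r^2 - r - 2)/(r*(r - 1))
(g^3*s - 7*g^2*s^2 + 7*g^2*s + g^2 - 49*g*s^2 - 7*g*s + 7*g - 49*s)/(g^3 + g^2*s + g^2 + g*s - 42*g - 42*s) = (g^2*s - 7*g*s^2 + g - 7*s)/(g^2 + g*s - 6*g - 6*s)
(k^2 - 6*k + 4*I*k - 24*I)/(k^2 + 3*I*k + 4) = (k - 6)/(k - I)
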